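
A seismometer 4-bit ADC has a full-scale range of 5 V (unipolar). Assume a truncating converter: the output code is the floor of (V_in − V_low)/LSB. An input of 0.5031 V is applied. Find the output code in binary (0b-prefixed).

code 0b1 (decimal 1)

Full-scale span = 5 V; LSB = 5/2^4 = 312.500 mV.
Input sits at 1.610 steps above V_low.
So the output code is 1.
In binary (0b-prefixed): 0b1.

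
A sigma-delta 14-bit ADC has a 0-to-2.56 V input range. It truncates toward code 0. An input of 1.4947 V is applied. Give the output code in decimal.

Full-scale span = 2.56 V; LSB = 2.56/2^14 = 156.25 µV.
(1.4947 − 0) / 0.00015625 = 9566.080 LSBs.
⌊·⌋(9566.080) = 9566.

code 9566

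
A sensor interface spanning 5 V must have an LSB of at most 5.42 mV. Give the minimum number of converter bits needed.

10 bits

Number of steps required ≥ 5 V / 5.42 mV = 922.51.
Need 2^N ≥ 922.51; 2^9 = 512, 2^10 = 1024.
Minimum N = 10.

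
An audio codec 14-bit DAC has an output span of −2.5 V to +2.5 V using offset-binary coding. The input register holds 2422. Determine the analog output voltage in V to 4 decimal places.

LSB = 5 V / 2^14 = 305.18 µV.
V_out = (−2.5) + 2422 × 0.000305176 V = -1.76086 V.

-1.7609 V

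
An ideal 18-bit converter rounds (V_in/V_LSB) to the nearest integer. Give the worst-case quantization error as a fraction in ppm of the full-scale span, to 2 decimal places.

Rounding → worst-case error = ½ LSB = V_FS/2^19, so 1e+06/524288 = 1.90735 ppm of full scale.

1.91 ppm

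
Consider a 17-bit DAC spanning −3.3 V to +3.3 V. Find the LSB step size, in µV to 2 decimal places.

50.35 µV

Full-scale span = 6.6 V.
LSB = 6.6 / 2^17 = 6.6 / 131072 = 5.0354e-05 V = 50.35 µV.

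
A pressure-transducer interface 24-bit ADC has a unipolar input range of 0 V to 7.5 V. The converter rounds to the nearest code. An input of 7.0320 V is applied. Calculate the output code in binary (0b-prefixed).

code 0b111100000000011010001110 (decimal 15730318)

With 16777216 levels over 7.5 V, one step is 0.45 µV.
(V_in − V_low)/LSB = (7.0320 − 0) / 4.47035e-07 = 15730317.722.
So the output code is 15730318.
In binary (0b-prefixed): 0b111100000000011010001110.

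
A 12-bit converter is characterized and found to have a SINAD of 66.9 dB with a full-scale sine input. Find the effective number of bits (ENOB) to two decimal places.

ENOB = (SINAD − 1.76) / 6.02 = (66.9 − 1.76)/6.02 = 10.821.

10.82 bits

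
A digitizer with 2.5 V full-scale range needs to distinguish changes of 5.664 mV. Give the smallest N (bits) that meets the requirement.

9 bits

Number of steps required ≥ 2.5 V / 5.664 mV = 441.38.
Need 2^N ≥ 441.38; 2^8 = 256, 2^9 = 512.
Minimum N = 9.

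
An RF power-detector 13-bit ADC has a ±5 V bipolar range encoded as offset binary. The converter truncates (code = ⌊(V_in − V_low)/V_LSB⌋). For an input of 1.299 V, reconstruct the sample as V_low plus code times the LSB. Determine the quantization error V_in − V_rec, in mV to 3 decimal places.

0.172 mV

LSB = 10/2^13 = 1.221 mV.
(1.299 − (−5))/0.0012207 = 5160.1408; ⌊·⌋ gives code 5160.
Code 5160 maps back to (−5) + 5160×0.0012207 V = 1.2988281 V.
Error = 1.299 − 1.2988281 = 0.000171875 V = 0.172 mV.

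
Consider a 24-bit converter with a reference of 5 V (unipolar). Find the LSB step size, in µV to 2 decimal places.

0.30 µV

Full-scale span = 5 V.
LSB = 5 / 2^24 = 5 / 16777216 = 2.98023e-07 V = 0.30 µV.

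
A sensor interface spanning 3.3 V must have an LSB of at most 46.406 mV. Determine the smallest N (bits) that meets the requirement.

Number of steps required ≥ 3.3 V / 46.406 mV = 71.11.
Need 2^N ≥ 71.11; 2^6 = 64, 2^7 = 128.
Minimum N = 7.

7 bits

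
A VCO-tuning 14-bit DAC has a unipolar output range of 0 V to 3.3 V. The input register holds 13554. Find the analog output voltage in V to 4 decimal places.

LSB = 3.3 V / 2^14 = 201.42 µV.
V_out = 0 + 13554 × 0.000201416 V = 2.72999 V.

2.7300 V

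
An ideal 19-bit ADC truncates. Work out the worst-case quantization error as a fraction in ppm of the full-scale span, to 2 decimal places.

1.91 ppm

Truncating → worst-case error = 1 LSB = V_FS/2^19, so 1e+06/524288 = 1.90735 ppm of full scale.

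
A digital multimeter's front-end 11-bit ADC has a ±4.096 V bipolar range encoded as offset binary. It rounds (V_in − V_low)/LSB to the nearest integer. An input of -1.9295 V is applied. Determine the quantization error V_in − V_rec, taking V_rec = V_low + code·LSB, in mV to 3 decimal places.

LSB = 8.192/2^11 = 4.000 mV.
Scaled input = 541.6250 LSBs, so code = 542.
Code 542 maps back to (−4.096) + 542×0.004 V = -1.928 V.
Error = -1.9295 − (−1.928) = -0.0015 V = -1.500 mV.

-1.500 mV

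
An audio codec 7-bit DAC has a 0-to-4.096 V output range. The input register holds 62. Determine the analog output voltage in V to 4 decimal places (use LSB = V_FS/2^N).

1.9840 V

LSB = 4.096 V / 2^7 = 32.000 mV.
V_out = 0 + 62 × 0.032 V = 1.984 V.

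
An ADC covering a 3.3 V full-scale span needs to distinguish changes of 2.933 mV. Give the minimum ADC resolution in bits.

11 bits

Number of steps required ≥ 3.3 V / 2.933 mV = 1125.13.
Need 2^N ≥ 1125.13; 2^10 = 1024, 2^11 = 2048.
Minimum N = 11.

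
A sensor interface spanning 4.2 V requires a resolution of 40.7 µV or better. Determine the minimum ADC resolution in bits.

Number of steps required ≥ 4.2 V / 40.7 µV = 103194.10.
Need 2^N ≥ 103194.10; 2^16 = 65536, 2^17 = 131072.
Minimum N = 17.

17 bits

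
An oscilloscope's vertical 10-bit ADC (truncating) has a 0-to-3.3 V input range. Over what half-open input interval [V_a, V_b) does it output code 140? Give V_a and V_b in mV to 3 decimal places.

[451.172 mV, 454.395 mV)

LSB = 3.3/2^10 = 3.223 mV.
V_a = V_low + 140·LSB = 0.451172 V; V_b = V_low + 141·LSB = 0.454395 V.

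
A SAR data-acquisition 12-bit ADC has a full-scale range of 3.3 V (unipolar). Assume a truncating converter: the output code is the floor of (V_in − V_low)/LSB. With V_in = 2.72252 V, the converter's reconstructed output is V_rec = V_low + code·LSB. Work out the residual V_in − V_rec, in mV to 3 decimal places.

Step size: 3.3 V ÷ 2^12 = 0.806 mV.
(V_in − V_low)/LSB = (2.72252 − 0)/0.000805664 = 3379.2248 → code 3379 (floor).
Reconstructed: 2.7223389 V.
Difference: 0.000181133 V → 0.181 mV.

0.181 mV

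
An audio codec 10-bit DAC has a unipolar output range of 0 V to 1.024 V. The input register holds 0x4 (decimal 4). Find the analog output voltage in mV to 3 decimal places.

4.000 mV

LSB = 1.024 V / 2^10 = 1.000 mV.
Code 0x4 = 4 decimal.
V_out = 0 + 4 × 0.001 V = 0.004 V.
= 4.000 mV.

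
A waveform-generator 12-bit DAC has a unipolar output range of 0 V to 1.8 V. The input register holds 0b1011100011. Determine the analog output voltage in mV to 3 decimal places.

324.756 mV

LSB = 1.8 V / 2^12 = 439.45 µV.
Code 0b1011100011 = 739 decimal.
V_out = 0 + 739 × 0.000439453 V = 0.324756 V.
= 324.756 mV.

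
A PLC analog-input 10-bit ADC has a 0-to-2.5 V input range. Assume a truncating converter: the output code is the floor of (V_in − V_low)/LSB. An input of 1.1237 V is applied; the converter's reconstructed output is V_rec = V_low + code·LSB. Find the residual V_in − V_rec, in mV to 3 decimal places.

0.653 mV

One LSB is 2.5 V / 1024 = 2.441 mV.
(1.1237 − 0)/0.00244141 = 460.2675; ⌊·⌋ gives code 460.
Code 460 maps back to 0 + 460×0.00244141 V = 1.1230469 V.
Error = 1.1237 − 1.1230469 = 0.000653125 V = 0.653 mV.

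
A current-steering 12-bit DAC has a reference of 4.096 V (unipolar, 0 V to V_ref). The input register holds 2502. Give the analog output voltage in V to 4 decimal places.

LSB = 4.096 V / 2^12 = 1.000 mV.
V_out = 0 + 2502 × 0.001 V = 2.502 V.

2.5020 V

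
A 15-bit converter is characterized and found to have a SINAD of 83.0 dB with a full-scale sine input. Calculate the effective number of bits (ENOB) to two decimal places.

13.50 bits

ENOB = (SINAD − 1.76) / 6.02 = (83.0 − 1.76)/6.02 = 13.495.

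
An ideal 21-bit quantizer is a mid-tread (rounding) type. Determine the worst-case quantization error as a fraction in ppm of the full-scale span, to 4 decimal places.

0.2384 ppm

Rounding → worst-case error = ½ LSB = V_FS/2^22, so 1e+06/4194304 = 0.238419 ppm of full scale.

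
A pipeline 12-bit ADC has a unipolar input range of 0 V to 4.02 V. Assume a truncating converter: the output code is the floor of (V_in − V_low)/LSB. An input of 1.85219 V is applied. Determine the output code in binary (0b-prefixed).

With 4096 levels over 4.02 V, one step is 0.981 mV.
(V_in − V_low)/LSB = (1.85219 − 0) / 0.000981445 = 1887.207.
So the output code is 1887.
In binary (0b-prefixed): 0b11101011111.

code 0b11101011111 (decimal 1887)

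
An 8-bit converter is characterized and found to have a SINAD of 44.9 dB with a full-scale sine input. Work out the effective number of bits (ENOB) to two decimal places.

7.17 bits

ENOB = (SINAD − 1.76) / 6.02 = (44.9 − 1.76)/6.02 = 7.166.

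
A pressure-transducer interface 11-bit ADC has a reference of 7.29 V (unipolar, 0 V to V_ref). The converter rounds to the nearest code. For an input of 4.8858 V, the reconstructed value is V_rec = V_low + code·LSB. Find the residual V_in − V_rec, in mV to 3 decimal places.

Step size: 7.29 V ÷ 2^11 = 3.560 mV.
(4.8858 − 0)/0.00355957 = 1372.5814; round gives code 1373.
Reconstructed: 4.88729 V.
V_in − V_rec = -0.00149004 V = -1.490 mV.

-1.490 mV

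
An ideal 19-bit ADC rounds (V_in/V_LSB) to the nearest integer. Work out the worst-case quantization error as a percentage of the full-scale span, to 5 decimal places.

0.00010 %

Rounding → worst-case error = ½ LSB = V_FS/2^20, so 100/1048576 = 9.53674e-05 % of full scale.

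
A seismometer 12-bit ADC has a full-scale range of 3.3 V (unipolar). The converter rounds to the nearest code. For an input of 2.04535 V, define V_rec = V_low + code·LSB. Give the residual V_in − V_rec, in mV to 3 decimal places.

Step size: 3.3 V ÷ 2^12 = 0.806 mV.
(2.04535 − 0)/0.000805664 = 2538.7132; round gives code 2539.
Code 2539 maps back to 0 + 2539×0.000805664 V = 2.0455811 V.
Error = 2.04535 − 2.0455811 = -0.000231055 V = -0.231 mV.

-0.231 mV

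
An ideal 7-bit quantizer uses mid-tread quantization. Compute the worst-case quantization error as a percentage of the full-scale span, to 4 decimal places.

Rounding → worst-case error = ½ LSB = V_FS/2^8, so 100/256 = 0.390625 % of full scale.

0.3906 %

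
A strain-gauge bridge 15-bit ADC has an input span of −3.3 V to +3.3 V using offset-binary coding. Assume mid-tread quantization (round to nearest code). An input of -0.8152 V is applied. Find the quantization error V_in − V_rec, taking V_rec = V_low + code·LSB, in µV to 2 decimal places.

-69.38 µV

Step size: 6.6 V ÷ 2^15 = 201.42 µV.
(V_in − V_low)/LSB = (-0.8152 − (−3.3))/0.000201416 = 12336.6555 → code 12337 (round).
V_rec = (−3.3) + 12337·0.000201416 = -0.81513062 V.
V_in − V_rec = -6.93848e-05 V = -69.38 µV.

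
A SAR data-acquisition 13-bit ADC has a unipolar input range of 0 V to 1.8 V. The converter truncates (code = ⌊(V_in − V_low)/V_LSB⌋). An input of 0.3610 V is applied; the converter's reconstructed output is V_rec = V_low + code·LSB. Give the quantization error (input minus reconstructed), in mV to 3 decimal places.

LSB = 1.8/2^13 = 219.73 µV.
(0.3610 − 0)/0.000219727 = 1642.9511; ⌊·⌋ gives code 1642.
Code 1642 maps back to 0 + 1642×0.000219727 V = 0.36079102 V.
Error = 0.3610 − 0.36079102 = 0.000208984 V = 0.209 mV.

0.209 mV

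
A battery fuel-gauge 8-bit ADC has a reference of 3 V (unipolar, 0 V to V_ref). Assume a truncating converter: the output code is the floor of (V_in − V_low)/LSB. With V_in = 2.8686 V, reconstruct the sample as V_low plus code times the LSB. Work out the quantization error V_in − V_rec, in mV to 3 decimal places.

9.225 mV

One LSB is 3 V / 256 = 11.719 mV.
(2.8686 − 0)/0.0117188 = 244.7872; ⌊·⌋ gives code 244.
V_rec = 0 + 244·0.0117188 = 2.859375 V.
Error = 2.8686 − 2.859375 = 0.009225 V = 9.225 mV.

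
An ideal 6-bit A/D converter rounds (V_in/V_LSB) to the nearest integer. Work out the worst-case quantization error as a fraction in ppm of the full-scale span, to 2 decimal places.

Rounding → worst-case error = ½ LSB = V_FS/2^7, so 1e+06/128 = 7812.5 ppm of full scale.

7812.50 ppm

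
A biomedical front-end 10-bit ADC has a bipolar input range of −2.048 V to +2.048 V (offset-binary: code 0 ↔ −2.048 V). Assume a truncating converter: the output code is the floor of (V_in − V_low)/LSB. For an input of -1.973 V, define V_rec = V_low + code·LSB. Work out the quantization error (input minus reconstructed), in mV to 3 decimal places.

3.000 mV

LSB = 4.096/2^10 = 4.000 mV.
(-1.973 − (−2.048))/0.004 = 18.7500; ⌊·⌋ gives code 18.
Code 18 maps back to (−2.048) + 18×0.004 V = -1.976 V.
Difference: 0.003 V → 3.000 mV.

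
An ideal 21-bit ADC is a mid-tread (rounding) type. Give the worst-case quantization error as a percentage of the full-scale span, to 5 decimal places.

Rounding → worst-case error = ½ LSB = V_FS/2^22, so 100/4194304 = 2.38419e-05 % of full scale.

0.00002 %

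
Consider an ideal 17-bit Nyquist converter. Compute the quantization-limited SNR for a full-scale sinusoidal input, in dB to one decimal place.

SNR ≈ 6.02·N + 1.76 dB = 6.02·17 + 1.76 = 104.10 dB.

104.1 dB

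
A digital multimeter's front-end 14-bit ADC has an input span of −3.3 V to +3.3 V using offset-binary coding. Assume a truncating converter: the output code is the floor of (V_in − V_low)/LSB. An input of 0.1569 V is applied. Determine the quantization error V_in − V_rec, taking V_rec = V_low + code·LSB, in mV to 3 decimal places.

0.198 mV

LSB = 6.6/2^14 = 402.83 µV.
Scaled input = 8581.4924 LSBs, so code = 8581.
V_rec = (−3.3) + 8581·0.000402832 = 0.15670166 V.
Difference: 0.00019834 V → 0.198 mV.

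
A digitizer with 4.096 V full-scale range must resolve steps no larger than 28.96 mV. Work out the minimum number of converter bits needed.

8 bits

Number of steps required ≥ 4.096 V / 28.96 mV = 141.44.
Need 2^N ≥ 141.44; 2^7 = 128, 2^8 = 256.
Minimum N = 8.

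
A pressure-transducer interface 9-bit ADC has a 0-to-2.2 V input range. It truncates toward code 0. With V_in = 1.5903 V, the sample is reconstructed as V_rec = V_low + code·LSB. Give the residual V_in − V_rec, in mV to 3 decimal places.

0.456 mV

One LSB is 2.2 V / 512 = 4.297 mV.
(1.5903 − 0)/0.00429688 = 370.1062; ⌊·⌋ gives code 370.
V_rec = 0 + 370·0.00429688 = 1.5898438 V.
Difference: 0.00045625 V → 0.456 mV.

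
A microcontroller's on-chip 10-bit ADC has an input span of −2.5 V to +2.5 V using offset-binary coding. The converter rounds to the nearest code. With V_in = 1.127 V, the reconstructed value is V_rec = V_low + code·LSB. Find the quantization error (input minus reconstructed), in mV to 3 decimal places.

-0.930 mV

One LSB is 5 V / 1024 = 4.883 mV.
(V_in − V_low)/LSB = (1.127 − (−2.5))/0.00488281 = 742.8096 → code 743 (round).
Reconstructed: 1.1279297 V.
V_in − V_rec = -0.000929687 V = -0.930 mV.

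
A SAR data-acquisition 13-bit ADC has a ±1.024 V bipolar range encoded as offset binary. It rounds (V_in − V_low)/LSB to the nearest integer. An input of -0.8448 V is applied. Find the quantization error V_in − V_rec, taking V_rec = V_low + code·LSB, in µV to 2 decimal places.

Step size: 2.048 V ÷ 2^13 = 250.00 µV.
(-0.8448 − (−1.024))/0.00025 = 716.8000; round gives code 717.
Code 717 maps back to (−1.024) + 717×0.00025 V = -0.84475 V.
Error = -0.8448 − (−0.84475) = -5e-05 V = -50.00 µV.

-50.00 µV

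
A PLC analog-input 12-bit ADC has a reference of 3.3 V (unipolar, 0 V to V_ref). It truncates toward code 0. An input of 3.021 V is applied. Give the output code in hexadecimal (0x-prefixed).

code 0xEA5 (decimal 3749)

Full-scale span = 3.3 V; LSB = 3.3/2^12 = 0.806 mV.
(3.021 − 0) / 0.000805664 = 3749.702 LSBs.
So the output code is 3749.
In hexadecimal (0x-prefixed): 0xEA5.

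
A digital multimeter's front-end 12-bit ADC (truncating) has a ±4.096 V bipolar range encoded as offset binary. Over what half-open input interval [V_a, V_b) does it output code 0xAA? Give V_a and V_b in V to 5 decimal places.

[-3.75600 V, -3.75400 V)

LSB = 8.192/2^12 = 2.000 mV.
Code 0xAA = 170 decimal.
V_a = V_low + 170·LSB = -3.756 V; V_b = V_low + 171·LSB = -3.754 V.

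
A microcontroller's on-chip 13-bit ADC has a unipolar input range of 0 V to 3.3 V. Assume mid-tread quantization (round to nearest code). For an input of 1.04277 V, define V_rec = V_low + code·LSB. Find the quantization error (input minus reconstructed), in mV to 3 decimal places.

One LSB is 3.3 V / 8192 = 402.83 µV.
Scaled input = 2588.5975 LSBs, so code = 2589.
Reconstructed: 1.0429321 V.
Error = 1.04277 − 1.0429321 = -0.000162129 V = -0.162 mV.

-0.162 mV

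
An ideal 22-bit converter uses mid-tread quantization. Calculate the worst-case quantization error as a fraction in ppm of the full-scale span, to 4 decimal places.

0.1192 ppm

Rounding → worst-case error = ½ LSB = V_FS/2^23, so 1e+06/8388608 = 0.119209 ppm of full scale.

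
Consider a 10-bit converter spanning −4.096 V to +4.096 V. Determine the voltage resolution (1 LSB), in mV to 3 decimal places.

8.000 mV

Full-scale span = 8.192 V.
LSB = 8.192 / 2^10 = 8.192 / 1024 = 0.008 V = 8.000 mV.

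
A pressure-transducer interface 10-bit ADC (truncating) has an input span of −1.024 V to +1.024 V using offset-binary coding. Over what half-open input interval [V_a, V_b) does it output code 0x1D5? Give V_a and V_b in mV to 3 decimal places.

[-86.000 mV, -84.000 mV)

LSB = 2.048/2^10 = 2.000 mV.
Code 0x1D5 = 469 decimal.
V_a = V_low + 469·LSB = -0.086 V; V_b = V_low + 470·LSB = -0.084 V.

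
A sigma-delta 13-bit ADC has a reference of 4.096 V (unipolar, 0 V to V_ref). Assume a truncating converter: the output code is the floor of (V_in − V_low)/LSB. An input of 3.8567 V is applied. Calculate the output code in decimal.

code 7713

With 8192 levels over 4.096 V, one step is 0.500 mV.
(3.8567 − 0) / 0.0005 = 7713.400 LSBs.
Floor → code 7713.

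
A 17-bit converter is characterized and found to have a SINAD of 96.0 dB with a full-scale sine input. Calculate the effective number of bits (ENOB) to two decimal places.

ENOB = (SINAD − 1.76) / 6.02 = (96.0 − 1.76)/6.02 = 15.654.

15.65 bits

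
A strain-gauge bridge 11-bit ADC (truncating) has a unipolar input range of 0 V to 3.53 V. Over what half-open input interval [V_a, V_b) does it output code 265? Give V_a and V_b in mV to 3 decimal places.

LSB = 3.53/2^11 = 1.724 mV.
V_a = V_low + 265·LSB = 0.456763 V; V_b = V_low + 266·LSB = 0.458486 V.

[456.763 mV, 458.486 mV)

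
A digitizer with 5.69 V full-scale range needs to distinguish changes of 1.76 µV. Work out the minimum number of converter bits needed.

22 bits

Number of steps required ≥ 5.69 V / 1.76 µV = 3232954.55.
Need 2^N ≥ 3232954.55; 2^21 = 2097152, 2^22 = 4194304.
Minimum N = 22.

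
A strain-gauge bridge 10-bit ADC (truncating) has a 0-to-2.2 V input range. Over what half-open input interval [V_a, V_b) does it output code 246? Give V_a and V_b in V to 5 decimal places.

LSB = 2.2/2^10 = 2.148 mV.
V_a = V_low + 246·LSB = 0.528516 V; V_b = V_low + 247·LSB = 0.530664 V.

[0.52852 V, 0.53066 V)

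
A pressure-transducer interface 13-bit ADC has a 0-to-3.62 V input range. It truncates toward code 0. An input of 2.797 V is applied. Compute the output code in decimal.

LSB = 3.62 V / 8192 = 441.89 µV.
(V_in − V_low)/LSB = (2.797 − 0) / 0.000441895 = 6329.565.
So the output code is 6329.

code 6329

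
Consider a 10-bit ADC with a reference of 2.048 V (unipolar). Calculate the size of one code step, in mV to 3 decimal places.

Full-scale span = 2.048 V.
LSB = 2.048 / 2^10 = 2.048 / 1024 = 0.002 V = 2.000 mV.

2.000 mV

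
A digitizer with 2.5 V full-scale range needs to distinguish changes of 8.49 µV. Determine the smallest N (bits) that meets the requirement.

Number of steps required ≥ 2.5 V / 8.49 µV = 294464.08.
Need 2^N ≥ 294464.08; 2^18 = 262144, 2^19 = 524288.
Minimum N = 19.

19 bits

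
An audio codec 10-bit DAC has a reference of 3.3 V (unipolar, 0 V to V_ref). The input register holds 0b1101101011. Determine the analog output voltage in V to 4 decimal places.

2.8198 V

LSB = 3.3 V / 2^10 = 3.223 mV.
Code 0b1101101011 = 875 decimal.
V_out = 0 + 875 × 0.00322266 V = 2.81982 V.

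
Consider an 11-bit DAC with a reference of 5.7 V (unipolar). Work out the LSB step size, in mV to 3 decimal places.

2.783 mV

Full-scale span = 5.7 V.
LSB = 5.7 / 2^11 = 5.7 / 2048 = 0.0027832 V = 2.783 mV.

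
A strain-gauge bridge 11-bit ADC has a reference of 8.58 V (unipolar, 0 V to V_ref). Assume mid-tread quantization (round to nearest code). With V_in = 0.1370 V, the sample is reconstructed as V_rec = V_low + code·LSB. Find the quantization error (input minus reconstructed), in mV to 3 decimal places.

-1.252 mV

LSB = 8.58/2^11 = 4.189 mV.
(V_in − V_low)/LSB = (0.1370 − 0)/0.00418945 = 32.7012 → code 33 (round).
Code 33 maps back to 0 + 33×0.00418945 V = 0.13825195 V.
V_in − V_rec = -0.00125195 V = -1.252 mV.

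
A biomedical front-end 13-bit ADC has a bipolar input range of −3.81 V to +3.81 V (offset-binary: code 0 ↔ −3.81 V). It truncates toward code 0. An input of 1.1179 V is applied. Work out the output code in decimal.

Full-scale span = 7.62 V; LSB = 7.62/2^13 = 0.930 mV.
Input sits at 5297.816 steps above V_low.
⌊·⌋(5297.816) = 5297.

code 5297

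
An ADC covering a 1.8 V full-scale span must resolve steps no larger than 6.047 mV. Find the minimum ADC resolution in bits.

9 bits

Number of steps required ≥ 1.8 V / 6.047 mV = 297.67.
Need 2^N ≥ 297.67; 2^8 = 256, 2^9 = 512.
Minimum N = 9.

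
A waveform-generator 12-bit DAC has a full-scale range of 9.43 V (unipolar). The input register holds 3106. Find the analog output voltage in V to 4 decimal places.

7.1508 V

LSB = 9.43 V / 2^12 = 2.302 mV.
V_out = 0 + 3106 × 0.00230225 V = 7.15078 V.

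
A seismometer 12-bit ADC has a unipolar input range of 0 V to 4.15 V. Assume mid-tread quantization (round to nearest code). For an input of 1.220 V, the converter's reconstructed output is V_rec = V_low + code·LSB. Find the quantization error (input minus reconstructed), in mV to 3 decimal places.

LSB = 4.15/2^12 = 1.013 mV.
(1.220 − 0)/0.00101318 = 1204.1253; round gives code 1204.
Reconstructed: 1.219873 V.
Error = 1.220 − 1.219873 = 0.000126953 V = 0.127 mV.

0.127 mV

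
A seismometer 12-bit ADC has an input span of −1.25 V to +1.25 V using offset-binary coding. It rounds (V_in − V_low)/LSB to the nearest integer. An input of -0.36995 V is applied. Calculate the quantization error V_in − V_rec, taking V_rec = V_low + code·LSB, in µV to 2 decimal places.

-76.95 µV

One LSB is 2.5 V / 4096 = 0.610 mV.
(-0.36995 − (−1.25))/0.000610352 = 1441.8739; round gives code 1442.
Code 1442 maps back to (−1.25) + 1442×0.000610352 V = -0.36987305 V.
Error = -0.36995 − (−0.36987305) = -7.69531e-05 V = -76.95 µV.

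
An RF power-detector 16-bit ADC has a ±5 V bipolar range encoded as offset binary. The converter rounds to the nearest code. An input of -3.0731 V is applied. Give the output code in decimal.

LSB = 10 V / 65536 = 152.59 µV.
(V_in − V_low)/LSB = (-3.0731 − (−5)) / 0.000152588 = 12628.132.
round(12628.132) = 12628.

code 12628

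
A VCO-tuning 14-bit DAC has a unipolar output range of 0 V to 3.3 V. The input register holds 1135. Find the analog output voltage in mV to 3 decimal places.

LSB = 3.3 V / 2^14 = 201.42 µV.
V_out = 0 + 1135 × 0.000201416 V = 0.228607 V.
= 228.607 mV.

228.607 mV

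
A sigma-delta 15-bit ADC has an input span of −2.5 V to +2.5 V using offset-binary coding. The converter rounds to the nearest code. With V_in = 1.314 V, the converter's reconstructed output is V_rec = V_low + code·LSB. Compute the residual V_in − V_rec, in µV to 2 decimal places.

65.67 µV

One LSB is 5 V / 32768 = 152.59 µV.
Scaled input = 24995.4304 LSBs, so code = 24995.
Reconstructed: 1.3139343 V.
Error = 1.314 − 1.3139343 = 6.56738e-05 V = 65.67 µV.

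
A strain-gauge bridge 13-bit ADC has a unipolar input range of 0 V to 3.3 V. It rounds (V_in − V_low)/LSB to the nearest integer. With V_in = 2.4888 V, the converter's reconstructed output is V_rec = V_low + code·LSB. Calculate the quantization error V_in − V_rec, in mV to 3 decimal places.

0.104 mV

Step size: 3.3 V ÷ 2^13 = 402.83 µV.
(V_in − V_low)/LSB = (2.4888 − 0)/0.000402832 = 6178.2575 → code 6178 (round).
Code 6178 maps back to 0 + 6178×0.000402832 V = 2.4886963 V.
V_in − V_rec = 0.000103711 V = 0.104 mV.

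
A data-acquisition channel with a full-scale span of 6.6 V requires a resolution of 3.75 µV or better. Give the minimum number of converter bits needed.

Number of steps required ≥ 6.6 V / 3.75 µV = 1760000.00.
Need 2^N ≥ 1760000.00; 2^20 = 1048576, 2^21 = 2097152.
Minimum N = 21.

21 bits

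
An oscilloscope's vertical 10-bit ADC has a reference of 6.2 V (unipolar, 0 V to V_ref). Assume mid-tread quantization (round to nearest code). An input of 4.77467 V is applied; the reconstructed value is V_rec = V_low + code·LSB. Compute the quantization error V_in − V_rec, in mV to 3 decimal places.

-2.478 mV

One LSB is 6.2 V / 1024 = 6.055 mV.
(4.77467 − 0)/0.00605469 = 788.5907; round gives code 789.
Reconstructed: 4.7771484 V.
V_in − V_rec = -0.00247844 V = -2.478 mV.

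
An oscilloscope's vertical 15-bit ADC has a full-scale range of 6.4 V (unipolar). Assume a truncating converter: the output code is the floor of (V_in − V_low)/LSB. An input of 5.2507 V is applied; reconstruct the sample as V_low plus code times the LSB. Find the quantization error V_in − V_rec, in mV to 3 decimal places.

0.114 mV

One LSB is 6.4 V / 32768 = 195.31 µV.
(5.2507 − 0)/0.000195313 = 26883.5840; ⌊·⌋ gives code 26883.
V_rec = 0 + 26883·0.000195313 = 5.2505859 V.
Error = 5.2507 − 5.2505859 = 0.000114063 V = 0.114 mV.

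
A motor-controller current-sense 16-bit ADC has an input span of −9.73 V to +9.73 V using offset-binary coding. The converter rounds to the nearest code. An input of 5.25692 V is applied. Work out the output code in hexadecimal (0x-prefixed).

code 0xC528 (decimal 50472)

LSB = 19.46 V / 65536 = 296.94 µV.
(V_in − V_low)/LSB = (5.25692 − (−9.73)) / 0.000296936 = 50471.880.
So the output code is 50472.
In hexadecimal (0x-prefixed): 0xC528.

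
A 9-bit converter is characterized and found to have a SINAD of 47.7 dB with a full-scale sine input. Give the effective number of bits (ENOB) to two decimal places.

7.63 bits

ENOB = (SINAD − 1.76) / 6.02 = (47.7 − 1.76)/6.02 = 7.631.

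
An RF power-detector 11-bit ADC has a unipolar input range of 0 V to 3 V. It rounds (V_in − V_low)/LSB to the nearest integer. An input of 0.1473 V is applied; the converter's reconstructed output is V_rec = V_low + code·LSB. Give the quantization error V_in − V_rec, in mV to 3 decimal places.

Step size: 3 V ÷ 2^11 = 1.465 mV.
Scaled input = 100.5568 LSBs, so code = 101.
Code 101 maps back to 0 + 101×0.00146484 V = 0.14794922 V.
V_in − V_rec = -0.000649219 V = -0.649 mV.

-0.649 mV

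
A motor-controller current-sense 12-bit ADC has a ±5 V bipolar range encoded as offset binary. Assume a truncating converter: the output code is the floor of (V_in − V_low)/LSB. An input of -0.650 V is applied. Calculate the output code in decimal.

code 1781

Full-scale span = 10 V; LSB = 10/2^12 = 2.441 mV.
Input sits at 1781.760 steps above V_low.
Floor → code 1781.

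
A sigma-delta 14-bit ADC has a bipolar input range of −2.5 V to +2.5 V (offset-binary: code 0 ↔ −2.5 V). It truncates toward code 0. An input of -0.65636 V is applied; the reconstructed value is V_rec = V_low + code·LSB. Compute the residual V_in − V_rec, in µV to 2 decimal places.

73.11 µV

Step size: 5 V ÷ 2^14 = 305.18 µV.
(-0.65636 − (−2.5))/0.000305176 = 6041.2396; ⌊·⌋ gives code 6041.
Code 6041 maps back to (−2.5) + 6041×0.000305176 V = -0.65643311 V.
Difference: 7.31055e-05 V → 73.11 µV.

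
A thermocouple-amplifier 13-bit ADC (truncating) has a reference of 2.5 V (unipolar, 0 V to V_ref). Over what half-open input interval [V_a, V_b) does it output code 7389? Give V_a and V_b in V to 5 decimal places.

LSB = 2.5/2^13 = 305.18 µV.
V_a = V_low + 7389·LSB = 2.25494 V; V_b = V_low + 7390·LSB = 2.25525 V.

[2.25494 V, 2.25525 V)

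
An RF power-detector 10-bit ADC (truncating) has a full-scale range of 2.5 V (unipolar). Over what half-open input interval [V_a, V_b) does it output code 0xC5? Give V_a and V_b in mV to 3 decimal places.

LSB = 2.5/2^10 = 2.441 mV.
Code 0xC5 = 197 decimal.
V_a = V_low + 197·LSB = 0.480957 V; V_b = V_low + 198·LSB = 0.483398 V.

[480.957 mV, 483.398 mV)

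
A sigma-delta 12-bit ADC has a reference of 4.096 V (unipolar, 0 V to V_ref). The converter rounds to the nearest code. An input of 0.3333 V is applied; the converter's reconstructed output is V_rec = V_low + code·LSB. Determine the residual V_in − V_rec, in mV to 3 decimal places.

Step size: 4.096 V ÷ 2^12 = 1.000 mV.
(0.3333 − 0)/0.001 = 333.3000; round gives code 333.
V_rec = 0 + 333·0.001 = 0.333 V.
V_in − V_rec = 0.0003 V = 0.300 mV.

0.300 mV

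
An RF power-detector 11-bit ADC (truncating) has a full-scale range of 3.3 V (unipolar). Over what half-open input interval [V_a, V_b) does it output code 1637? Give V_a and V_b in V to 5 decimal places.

LSB = 3.3/2^11 = 1.611 mV.
V_a = V_low + 1637·LSB = 2.63774 V; V_b = V_low + 1638·LSB = 2.63936 V.

[2.63774 V, 2.63936 V)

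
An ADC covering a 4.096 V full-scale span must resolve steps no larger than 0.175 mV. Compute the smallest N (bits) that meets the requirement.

Number of steps required ≥ 4.096 V / 0.175 mV = 23405.71.
Need 2^N ≥ 23405.71; 2^14 = 16384, 2^15 = 32768.
Minimum N = 15.

15 bits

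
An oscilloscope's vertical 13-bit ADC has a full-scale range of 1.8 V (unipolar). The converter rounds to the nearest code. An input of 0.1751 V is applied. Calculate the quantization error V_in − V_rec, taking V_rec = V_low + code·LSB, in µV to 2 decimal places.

-22.07 µV

One LSB is 1.8 V / 8192 = 219.73 µV.
(0.1751 − 0)/0.000219727 = 796.8996; round gives code 797.
Code 797 maps back to 0 + 797×0.000219727 V = 0.17512207 V.
V_in − V_rec = -2.20703e-05 V = -22.07 µV.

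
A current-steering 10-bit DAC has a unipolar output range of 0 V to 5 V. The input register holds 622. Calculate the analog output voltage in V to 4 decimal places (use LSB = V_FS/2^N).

3.0371 V

LSB = 5 V / 2^10 = 4.883 mV.
V_out = 0 + 622 × 0.00488281 V = 3.03711 V.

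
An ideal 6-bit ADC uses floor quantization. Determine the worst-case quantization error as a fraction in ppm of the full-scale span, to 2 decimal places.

Truncating → worst-case error = 1 LSB = V_FS/2^6, so 1e+06/64 = 15625 ppm of full scale.

15625.00 ppm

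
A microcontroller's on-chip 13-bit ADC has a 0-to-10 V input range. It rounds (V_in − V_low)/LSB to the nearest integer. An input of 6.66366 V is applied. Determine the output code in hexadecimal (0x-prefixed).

Full-scale span = 10 V; LSB = 10/2^13 = 1.221 mV.
(6.66366 − 0) / 0.0012207 = 5458.870 LSBs.
round(5458.870) = 5459.
In hexadecimal (0x-prefixed): 0x1553.

code 0x1553 (decimal 5459)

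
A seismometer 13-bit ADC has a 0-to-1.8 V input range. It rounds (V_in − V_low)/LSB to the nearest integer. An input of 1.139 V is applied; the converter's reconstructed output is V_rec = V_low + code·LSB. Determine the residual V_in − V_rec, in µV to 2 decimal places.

-62.50 µV

One LSB is 1.8 V / 8192 = 219.73 µV.
(V_in − V_low)/LSB = (1.139 − 0)/0.000219727 = 5183.7156 → code 5184 (round).
V_rec = 0 + 5184·0.000219727 = 1.1390625 V.
V_in − V_rec = -6.25e-05 V = -62.50 µV.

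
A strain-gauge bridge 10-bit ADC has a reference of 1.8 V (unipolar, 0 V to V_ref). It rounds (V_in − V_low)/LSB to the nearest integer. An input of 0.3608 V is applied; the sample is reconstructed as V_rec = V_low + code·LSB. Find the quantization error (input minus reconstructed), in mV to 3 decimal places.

LSB = 1.8/2^10 = 1.758 mV.
(V_in − V_low)/LSB = (0.3608 − 0)/0.00175781 = 205.2551 → code 205 (round).
Reconstructed: 0.36035156 V.
V_in − V_rec = 0.000448437 V = 0.448 mV.

0.448 mV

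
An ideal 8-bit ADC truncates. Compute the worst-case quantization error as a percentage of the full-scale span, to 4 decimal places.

0.3906 %

Truncating → worst-case error = 1 LSB = V_FS/2^8, so 100/256 = 0.390625 % of full scale.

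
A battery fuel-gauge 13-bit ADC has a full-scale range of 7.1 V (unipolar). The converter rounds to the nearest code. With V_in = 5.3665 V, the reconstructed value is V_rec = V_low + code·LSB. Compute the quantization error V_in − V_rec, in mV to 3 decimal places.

LSB = 7.1/2^13 = 0.867 mV.
Scaled input = 6191.8828 LSBs, so code = 6192.
Reconstructed: 5.3666016 V.
V_in − V_rec = -0.000101562 V = -0.102 mV.

-0.102 mV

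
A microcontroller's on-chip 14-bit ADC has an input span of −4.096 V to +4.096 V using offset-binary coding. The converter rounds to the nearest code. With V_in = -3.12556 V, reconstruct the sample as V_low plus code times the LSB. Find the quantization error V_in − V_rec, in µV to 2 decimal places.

One LSB is 8.192 V / 16384 = 0.500 mV.
(V_in − V_low)/LSB = (-3.12556 − (−4.096))/0.0005 = 1940.8800 → code 1941 (round).
Reconstructed: -3.1255 V.
V_in − V_rec = -6e-05 V = -60.00 µV.

-60.00 µV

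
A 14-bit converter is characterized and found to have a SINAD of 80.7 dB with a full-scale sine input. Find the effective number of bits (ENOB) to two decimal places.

13.11 bits

ENOB = (SINAD − 1.76) / 6.02 = (80.7 − 1.76)/6.02 = 13.113.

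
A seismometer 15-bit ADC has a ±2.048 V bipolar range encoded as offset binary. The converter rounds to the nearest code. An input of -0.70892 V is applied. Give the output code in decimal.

code 10713

LSB = 4.096 V / 32768 = 125.00 µV.
(V_in − V_low)/LSB = (-0.70892 − (−2.048)) / 0.000125 = 10712.640.
round(10712.640) = 10713.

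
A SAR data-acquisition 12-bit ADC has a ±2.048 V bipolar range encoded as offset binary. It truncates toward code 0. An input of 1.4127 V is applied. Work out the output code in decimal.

LSB = 4.096 V / 4096 = 1.000 mV.
Input sits at 3460.700 steps above V_low.
So the output code is 3460.

code 3460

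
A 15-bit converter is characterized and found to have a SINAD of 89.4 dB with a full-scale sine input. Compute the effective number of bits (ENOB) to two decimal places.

ENOB = (SINAD − 1.76) / 6.02 = (89.4 − 1.76)/6.02 = 14.558.

14.56 bits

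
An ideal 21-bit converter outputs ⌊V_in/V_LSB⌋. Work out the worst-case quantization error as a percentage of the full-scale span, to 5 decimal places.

Truncating → worst-case error = 1 LSB = V_FS/2^21, so 100/2097152 = 4.76837e-05 % of full scale.

0.00005 %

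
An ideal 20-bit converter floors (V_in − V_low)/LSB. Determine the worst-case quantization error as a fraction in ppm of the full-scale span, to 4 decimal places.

0.9537 ppm

Truncating → worst-case error = 1 LSB = V_FS/2^20, so 1e+06/1048576 = 0.953674 ppm of full scale.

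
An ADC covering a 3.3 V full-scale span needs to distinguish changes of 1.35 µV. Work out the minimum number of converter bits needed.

22 bits

Number of steps required ≥ 3.3 V / 1.35 µV = 2444444.44.
Need 2^N ≥ 2444444.44; 2^21 = 2097152, 2^22 = 4194304.
Minimum N = 22.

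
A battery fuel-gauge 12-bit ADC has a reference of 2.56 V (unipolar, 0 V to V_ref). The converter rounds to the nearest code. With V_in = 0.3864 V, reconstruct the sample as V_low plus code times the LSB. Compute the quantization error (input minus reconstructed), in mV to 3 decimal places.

Step size: 2.56 V ÷ 2^12 = 0.625 mV.
Scaled input = 618.2400 LSBs, so code = 618.
Reconstructed: 0.38625 V.
Error = 0.3864 − 0.38625 = 0.00015 V = 0.150 mV.

0.150 mV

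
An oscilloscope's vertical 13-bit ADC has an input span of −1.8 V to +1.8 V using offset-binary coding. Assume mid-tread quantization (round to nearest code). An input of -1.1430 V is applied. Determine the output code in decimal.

LSB = 3.6 V / 8192 = 439.45 µV.
(V_in − V_low)/LSB = (-1.1430 − (−1.8)) / 0.000439453 = 1495.040.
Round → code 1495.

code 1495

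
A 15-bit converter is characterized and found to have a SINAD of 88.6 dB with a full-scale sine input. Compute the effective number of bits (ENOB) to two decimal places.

ENOB = (SINAD − 1.76) / 6.02 = (88.6 − 1.76)/6.02 = 14.425.

14.43 bits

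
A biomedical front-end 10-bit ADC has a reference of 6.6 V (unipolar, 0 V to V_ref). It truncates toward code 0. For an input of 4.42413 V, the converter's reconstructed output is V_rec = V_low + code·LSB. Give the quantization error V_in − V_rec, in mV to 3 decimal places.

LSB = 6.6/2^10 = 6.445 mV.
(V_in − V_low)/LSB = (4.42413 − 0)/0.00644531 = 686.4105 → code 686 (floor).
V_rec = 0 + 686·0.00644531 = 4.4214844 V.
Error = 4.42413 − 4.4214844 = 0.00264562 V = 2.646 mV.

2.646 mV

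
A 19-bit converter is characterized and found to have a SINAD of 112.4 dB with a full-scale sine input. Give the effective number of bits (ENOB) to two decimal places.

ENOB = (SINAD − 1.76) / 6.02 = (112.4 − 1.76)/6.02 = 18.379.

18.38 bits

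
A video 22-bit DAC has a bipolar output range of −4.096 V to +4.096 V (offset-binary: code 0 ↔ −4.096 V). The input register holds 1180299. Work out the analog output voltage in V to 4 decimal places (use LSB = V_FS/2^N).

LSB = 8.192 V / 2^22 = 1.95 µV.
V_out = (−4.096) + 1180299 × 1.95313e-06 V = -1.79073 V.

-1.7907 V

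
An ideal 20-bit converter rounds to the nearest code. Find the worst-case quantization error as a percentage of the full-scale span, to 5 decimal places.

Rounding → worst-case error = ½ LSB = V_FS/2^21, so 100/2097152 = 4.76837e-05 % of full scale.

0.00005 %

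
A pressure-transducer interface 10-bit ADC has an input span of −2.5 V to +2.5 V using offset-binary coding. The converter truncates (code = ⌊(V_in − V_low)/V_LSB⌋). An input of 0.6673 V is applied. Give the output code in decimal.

Full-scale span = 5 V; LSB = 5/2^10 = 4.883 mV.
Input sits at 648.663 steps above V_low.
Floor → code 648.

code 648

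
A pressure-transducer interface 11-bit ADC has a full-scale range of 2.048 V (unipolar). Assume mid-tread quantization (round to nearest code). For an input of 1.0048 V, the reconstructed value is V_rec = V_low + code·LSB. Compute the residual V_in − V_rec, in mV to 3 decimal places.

-0.200 mV

Step size: 2.048 V ÷ 2^11 = 1.000 mV.
(V_in − V_low)/LSB = (1.0048 − 0)/0.001 = 1004.8000 → code 1005 (round).
Code 1005 maps back to 0 + 1005×0.001 V = 1.005 V.
V_in − V_rec = -0.0002 V = -0.200 mV.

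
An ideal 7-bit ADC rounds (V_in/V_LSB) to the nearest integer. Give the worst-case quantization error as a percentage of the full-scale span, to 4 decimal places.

Rounding → worst-case error = ½ LSB = V_FS/2^8, so 100/256 = 0.390625 % of full scale.

0.3906 %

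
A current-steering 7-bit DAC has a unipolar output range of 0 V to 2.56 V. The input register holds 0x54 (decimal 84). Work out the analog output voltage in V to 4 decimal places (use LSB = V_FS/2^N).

1.6800 V

LSB = 2.56 V / 2^7 = 20.000 mV.
Code 0x54 = 84 decimal.
V_out = 0 + 84 × 0.02 V = 1.68 V.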